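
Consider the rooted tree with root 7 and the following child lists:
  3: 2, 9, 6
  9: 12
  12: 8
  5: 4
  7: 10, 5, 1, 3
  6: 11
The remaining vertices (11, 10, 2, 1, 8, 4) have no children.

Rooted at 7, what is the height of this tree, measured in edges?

4

8 sits deepest: 7 – 3 – 9 – 12 – 8 — 4 edges from the root.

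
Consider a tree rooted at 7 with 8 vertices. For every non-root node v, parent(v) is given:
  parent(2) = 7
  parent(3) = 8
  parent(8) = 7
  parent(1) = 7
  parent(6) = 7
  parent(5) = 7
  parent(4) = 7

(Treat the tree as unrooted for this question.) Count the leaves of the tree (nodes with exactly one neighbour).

6

Degree-1 nodes: 1, 2, 3, 4, 5, 6 — 6 of them.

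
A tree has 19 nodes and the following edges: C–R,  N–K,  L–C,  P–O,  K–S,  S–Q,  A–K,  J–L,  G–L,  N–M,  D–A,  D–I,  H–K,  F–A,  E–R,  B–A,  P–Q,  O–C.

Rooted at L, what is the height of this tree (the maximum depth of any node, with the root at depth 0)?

9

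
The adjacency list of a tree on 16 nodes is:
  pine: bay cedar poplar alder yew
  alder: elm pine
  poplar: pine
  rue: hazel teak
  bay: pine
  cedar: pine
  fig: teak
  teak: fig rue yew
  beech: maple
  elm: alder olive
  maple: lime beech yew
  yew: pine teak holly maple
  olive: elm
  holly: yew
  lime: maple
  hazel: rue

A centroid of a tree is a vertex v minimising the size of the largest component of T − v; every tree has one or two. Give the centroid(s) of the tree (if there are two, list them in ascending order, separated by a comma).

yew

Delete yew: the remaining components have sizes 7, 4, 3, 1. Max 7 ≤ 8, so yew is a centroid.
No neighbour of yew does as well, so yew is the unique centroid.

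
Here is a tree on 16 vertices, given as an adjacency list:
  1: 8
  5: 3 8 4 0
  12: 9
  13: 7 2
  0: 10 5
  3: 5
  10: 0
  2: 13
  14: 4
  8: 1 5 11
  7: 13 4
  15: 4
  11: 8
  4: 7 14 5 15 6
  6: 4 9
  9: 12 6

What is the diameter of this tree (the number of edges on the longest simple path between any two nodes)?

BFS from 2 reaches 10 last, at distance 6; BFS from 10 confirms no node is farther.
Path: 2–13–7–4–5–0–10.

6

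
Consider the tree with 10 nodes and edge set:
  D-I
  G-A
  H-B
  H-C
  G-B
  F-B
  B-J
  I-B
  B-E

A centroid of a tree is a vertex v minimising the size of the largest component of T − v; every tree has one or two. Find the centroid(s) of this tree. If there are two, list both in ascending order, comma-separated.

B

Delete B: the remaining components have sizes 2, 2, 2, 1, 1, 1. Max 2 ≤ 5, so B is a centroid.
No neighbour of B does as well, so B is the unique centroid.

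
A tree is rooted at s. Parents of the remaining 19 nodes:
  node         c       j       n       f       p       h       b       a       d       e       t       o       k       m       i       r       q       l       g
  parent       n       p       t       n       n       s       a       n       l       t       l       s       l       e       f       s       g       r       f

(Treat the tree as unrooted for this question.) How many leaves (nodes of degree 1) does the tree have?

10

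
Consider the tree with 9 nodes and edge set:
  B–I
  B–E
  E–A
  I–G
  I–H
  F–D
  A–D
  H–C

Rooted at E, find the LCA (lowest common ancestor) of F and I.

E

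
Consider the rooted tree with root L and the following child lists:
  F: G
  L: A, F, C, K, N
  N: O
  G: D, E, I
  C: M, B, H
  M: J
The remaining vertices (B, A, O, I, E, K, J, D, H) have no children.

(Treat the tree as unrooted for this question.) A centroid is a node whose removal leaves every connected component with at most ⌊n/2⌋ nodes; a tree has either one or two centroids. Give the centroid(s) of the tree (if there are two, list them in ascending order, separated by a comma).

L

If L is removed the pieces have sizes 5, 5, 2, 1, 1, all ≤ ⌊15/2⌋ = 7.
Every other node leaves some component of size > 7, so the centroid is unique.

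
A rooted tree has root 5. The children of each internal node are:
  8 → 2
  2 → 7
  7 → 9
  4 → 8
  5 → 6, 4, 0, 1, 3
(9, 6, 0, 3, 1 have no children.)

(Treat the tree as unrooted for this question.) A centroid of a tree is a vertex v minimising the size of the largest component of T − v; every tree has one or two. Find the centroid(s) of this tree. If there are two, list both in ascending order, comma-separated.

If 4 is removed the pieces have sizes 5, 4, all ≤ ⌊10/2⌋ = 5.
5 is adjacent to 4 and is also a centroid (the largest component after removing it is likewise 5).

4, 5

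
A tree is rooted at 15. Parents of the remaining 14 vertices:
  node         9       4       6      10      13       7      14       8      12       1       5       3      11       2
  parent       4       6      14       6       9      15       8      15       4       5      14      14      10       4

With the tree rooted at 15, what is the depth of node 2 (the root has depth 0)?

5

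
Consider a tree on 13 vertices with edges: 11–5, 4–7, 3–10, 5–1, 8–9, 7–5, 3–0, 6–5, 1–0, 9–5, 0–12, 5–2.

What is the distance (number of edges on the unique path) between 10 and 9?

The path is 10 - 3 - 0 - 1 - 5 - 9, which has 5 edges.

5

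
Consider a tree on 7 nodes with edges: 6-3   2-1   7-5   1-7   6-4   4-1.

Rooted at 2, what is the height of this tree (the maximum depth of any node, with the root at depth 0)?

4

A deepest node is 3, reached by 2–1–4–6–3.
That path has 4 edges, so the height is 4.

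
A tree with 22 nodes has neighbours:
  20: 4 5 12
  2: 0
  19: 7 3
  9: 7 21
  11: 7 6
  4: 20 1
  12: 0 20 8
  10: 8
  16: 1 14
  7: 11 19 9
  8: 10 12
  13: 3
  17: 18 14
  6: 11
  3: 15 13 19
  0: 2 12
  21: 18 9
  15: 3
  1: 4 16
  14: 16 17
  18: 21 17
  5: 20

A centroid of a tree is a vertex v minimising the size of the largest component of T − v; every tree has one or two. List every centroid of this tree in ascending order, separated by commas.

If 17 is removed the pieces have sizes 11, 10, all ≤ ⌊22/2⌋ = 11.
14 is adjacent to 17 and is also a centroid (the largest component after removing it is likewise 11).

14, 17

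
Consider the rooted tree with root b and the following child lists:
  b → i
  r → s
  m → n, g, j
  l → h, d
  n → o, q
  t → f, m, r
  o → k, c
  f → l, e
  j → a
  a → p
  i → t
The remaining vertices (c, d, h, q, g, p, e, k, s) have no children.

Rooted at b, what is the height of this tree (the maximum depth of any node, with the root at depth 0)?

6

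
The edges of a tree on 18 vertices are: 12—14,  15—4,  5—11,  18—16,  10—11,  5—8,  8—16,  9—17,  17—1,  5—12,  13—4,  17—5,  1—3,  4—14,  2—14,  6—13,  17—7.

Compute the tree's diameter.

8

A longest path is 6–13–4–14–12–5–8–16–18, with 8 edges.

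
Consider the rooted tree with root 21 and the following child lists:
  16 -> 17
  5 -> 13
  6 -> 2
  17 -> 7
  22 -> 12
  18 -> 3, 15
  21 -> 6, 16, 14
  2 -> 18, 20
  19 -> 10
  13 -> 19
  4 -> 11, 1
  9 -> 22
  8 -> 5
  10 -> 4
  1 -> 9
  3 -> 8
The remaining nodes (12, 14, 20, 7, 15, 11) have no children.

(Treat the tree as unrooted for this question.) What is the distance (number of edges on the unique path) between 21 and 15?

Walking from 21: 21–6–2–18–15. Length 4.

4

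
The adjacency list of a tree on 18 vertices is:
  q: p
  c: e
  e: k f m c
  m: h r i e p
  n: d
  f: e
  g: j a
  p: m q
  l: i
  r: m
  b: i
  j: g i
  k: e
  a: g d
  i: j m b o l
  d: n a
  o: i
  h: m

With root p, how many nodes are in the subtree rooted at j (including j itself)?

5

The subtree rooted at j contains: j, g, a, d, n — 5 nodes.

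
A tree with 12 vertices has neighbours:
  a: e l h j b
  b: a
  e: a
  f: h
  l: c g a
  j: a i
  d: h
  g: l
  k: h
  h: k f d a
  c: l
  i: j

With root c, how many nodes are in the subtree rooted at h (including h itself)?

Descendants of h (including itself): h, d, k, f. That's 4.

4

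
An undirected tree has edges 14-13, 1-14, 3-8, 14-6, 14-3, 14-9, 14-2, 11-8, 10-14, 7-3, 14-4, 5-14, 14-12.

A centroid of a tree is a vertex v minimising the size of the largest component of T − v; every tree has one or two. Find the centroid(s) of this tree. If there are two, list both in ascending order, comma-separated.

14

Delete 14: the remaining components have sizes 4, 1, 1, 1, 1, 1, 1, 1, 1, 1. Max 4 ≤ 7, so 14 is a centroid.
Every other node leaves some component of size > 7, so the centroid is unique.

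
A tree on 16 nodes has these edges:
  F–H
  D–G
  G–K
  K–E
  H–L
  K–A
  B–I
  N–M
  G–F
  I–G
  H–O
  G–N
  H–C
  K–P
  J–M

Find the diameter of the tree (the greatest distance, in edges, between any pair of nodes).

Starting from L, a farthest node is J at distance 6.
One longest path: L–H–F–G–N–M–J.
So the diameter is 6.

6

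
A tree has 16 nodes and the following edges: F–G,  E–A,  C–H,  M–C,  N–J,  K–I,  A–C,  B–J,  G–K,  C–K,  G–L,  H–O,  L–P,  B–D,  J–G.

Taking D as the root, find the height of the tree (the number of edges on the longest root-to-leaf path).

7

O sits deepest: D → B → J → G → K → C → H → O — 7 edges from the root.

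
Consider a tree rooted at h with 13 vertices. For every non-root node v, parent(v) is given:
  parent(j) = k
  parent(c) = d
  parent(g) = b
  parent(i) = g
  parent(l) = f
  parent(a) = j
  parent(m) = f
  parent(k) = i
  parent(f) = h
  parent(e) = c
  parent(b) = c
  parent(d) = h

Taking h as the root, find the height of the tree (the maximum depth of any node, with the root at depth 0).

8

a sits deepest: h → d → c → b → g → i → k → j → a — 8 edges from the root.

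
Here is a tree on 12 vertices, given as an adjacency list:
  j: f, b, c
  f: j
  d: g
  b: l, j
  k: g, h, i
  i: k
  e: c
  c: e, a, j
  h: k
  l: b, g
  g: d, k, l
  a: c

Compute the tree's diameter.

A longest path is e–c–j–b–l–g–k–i, with 7 edges.

7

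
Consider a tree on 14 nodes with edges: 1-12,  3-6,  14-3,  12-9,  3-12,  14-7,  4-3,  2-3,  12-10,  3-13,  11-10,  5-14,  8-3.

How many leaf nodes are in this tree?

10

Exactly 10 nodes have a single neighbour: 1, 2, 4, 5, 6, 7, 8, 9, 11, 13.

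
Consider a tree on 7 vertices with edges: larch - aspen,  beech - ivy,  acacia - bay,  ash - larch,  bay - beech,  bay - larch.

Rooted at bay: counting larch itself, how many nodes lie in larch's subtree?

3

Descendants of larch (including itself): larch, ash, aspen. That's 3.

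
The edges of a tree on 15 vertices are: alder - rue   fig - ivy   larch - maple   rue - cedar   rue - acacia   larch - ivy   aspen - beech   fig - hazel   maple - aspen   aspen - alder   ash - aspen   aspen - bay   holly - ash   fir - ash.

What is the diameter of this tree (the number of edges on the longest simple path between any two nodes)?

A longest path is hazel-fig-ivy-larch-maple-aspen-alder-rue-cedar, with 8 edges.

8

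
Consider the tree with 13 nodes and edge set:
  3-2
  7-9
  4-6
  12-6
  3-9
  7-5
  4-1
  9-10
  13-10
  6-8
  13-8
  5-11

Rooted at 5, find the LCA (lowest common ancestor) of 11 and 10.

Ancestors of 11 (toward the root): 11, 5.
Ancestors of 10: 10, 9, 7, 5.
The deepest node appearing in both lists is 5.

5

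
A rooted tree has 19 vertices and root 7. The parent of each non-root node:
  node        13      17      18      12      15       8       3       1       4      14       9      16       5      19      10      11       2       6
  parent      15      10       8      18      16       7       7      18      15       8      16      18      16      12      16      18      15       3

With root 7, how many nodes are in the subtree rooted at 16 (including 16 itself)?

The subtree rooted at 16 contains: 16, 10, 9, 15, 5, 17, 4, 2, 13 — 9 nodes.

9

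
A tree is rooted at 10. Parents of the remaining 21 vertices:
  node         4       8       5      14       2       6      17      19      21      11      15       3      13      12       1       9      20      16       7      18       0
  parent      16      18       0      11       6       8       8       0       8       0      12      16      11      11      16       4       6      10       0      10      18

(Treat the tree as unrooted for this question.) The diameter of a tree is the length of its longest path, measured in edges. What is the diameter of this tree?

Starting from 9, a farthest node is 15 at distance 8.
One longest path: 9–4–16–10–18–0–11–12–15.
So the diameter is 8.

8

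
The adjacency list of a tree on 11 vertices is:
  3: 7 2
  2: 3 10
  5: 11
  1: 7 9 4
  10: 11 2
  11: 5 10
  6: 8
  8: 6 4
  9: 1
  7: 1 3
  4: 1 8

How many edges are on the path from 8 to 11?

Walking from 8: 8 – 4 – 1 – 7 – 3 – 2 – 10 – 11. Length 7.

7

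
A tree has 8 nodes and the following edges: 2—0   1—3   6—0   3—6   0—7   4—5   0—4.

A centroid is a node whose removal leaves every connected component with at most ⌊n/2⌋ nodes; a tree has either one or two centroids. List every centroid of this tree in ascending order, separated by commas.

If 0 is removed the pieces have sizes 3, 2, 1, 1, all ≤ ⌊8/2⌋ = 4.
Every other node leaves some component of size > 4, so the centroid is unique.

0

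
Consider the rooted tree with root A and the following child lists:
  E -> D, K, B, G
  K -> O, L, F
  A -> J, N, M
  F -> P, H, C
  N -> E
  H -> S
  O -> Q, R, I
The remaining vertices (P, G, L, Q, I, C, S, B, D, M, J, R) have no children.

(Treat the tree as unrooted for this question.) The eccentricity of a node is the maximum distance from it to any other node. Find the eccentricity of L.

Distances from L peak at 5, attained at J (M also at distance 5).
L-K-E-N-A-J

5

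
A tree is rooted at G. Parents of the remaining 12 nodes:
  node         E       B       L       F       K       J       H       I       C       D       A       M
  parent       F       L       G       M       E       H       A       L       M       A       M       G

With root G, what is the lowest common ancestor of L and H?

Path L→root: L G; path H→root: H A M G.
First common node: G.

G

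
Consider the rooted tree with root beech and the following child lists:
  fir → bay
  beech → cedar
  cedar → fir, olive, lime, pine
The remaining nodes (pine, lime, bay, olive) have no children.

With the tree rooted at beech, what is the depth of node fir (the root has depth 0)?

2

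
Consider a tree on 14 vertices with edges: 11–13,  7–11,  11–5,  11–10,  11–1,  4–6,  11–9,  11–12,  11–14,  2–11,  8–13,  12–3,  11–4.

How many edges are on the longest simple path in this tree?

Starting from 3, a farthest node is 8 at distance 4.
One longest path: 3 – 12 – 11 – 13 – 8.
So the diameter is 4.

4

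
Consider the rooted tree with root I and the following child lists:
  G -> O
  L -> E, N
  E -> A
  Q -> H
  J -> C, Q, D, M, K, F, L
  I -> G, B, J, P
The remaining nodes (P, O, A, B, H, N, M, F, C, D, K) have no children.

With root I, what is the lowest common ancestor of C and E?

J

C's ancestor chain is C, J, I and E's is E, L, J, I; they first meet at J.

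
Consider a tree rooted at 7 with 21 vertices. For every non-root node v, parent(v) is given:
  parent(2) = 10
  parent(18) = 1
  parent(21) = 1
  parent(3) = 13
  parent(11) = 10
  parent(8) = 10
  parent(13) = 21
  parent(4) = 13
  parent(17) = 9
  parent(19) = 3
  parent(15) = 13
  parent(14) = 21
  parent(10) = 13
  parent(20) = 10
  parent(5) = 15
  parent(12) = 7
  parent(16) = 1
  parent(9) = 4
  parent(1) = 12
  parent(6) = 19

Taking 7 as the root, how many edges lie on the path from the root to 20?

6

Path from 7 to 20: 7 – 12 – 1 – 21 – 13 – 10 – 20, which has 6 edges.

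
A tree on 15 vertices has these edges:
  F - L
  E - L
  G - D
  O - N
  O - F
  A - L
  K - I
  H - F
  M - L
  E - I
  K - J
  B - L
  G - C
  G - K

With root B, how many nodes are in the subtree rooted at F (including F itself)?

The subtree rooted at F contains: F, H, O, N — 4 nodes.

4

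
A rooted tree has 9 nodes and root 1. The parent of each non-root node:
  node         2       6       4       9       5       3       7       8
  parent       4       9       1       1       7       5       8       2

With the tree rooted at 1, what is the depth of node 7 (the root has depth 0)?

1 – 4 – 2 – 8 – 7 — 4 edges.

4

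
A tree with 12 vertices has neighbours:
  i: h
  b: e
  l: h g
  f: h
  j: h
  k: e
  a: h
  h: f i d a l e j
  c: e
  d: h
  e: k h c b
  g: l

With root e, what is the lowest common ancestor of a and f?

h

Path a→root: a h e; path f→root: f h e.
First common node: h.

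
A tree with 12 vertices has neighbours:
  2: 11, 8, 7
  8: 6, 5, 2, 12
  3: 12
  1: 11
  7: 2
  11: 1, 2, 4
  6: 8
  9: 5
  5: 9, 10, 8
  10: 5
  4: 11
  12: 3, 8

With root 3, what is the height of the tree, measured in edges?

5

The longest root-to-leaf path is 3 – 12 – 8 – 2 – 11 – 1 (5 edges).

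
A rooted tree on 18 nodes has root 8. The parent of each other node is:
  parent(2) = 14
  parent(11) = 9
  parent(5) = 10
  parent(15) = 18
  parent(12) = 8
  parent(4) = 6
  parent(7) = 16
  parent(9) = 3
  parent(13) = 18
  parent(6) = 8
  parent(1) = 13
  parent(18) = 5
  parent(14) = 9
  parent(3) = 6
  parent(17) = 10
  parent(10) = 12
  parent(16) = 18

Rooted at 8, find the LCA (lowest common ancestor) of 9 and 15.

8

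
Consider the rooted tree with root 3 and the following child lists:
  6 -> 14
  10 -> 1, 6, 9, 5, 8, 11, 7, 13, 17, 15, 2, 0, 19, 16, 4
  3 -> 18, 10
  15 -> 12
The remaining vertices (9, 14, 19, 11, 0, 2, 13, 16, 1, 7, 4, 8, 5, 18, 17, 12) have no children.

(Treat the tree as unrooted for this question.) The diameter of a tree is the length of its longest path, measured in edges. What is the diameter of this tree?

4

BFS from 18 reaches 12 last, at distance 4; BFS from 12 confirms no node is farther.
Path: 18-3-10-15-12.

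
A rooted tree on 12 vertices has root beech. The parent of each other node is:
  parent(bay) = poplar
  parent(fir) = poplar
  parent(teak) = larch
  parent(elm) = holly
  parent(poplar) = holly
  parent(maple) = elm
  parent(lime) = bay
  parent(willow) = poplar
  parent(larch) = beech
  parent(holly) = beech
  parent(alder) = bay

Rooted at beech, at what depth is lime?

4

Climbing from lime to the root: lime → bay → poplar → holly → beech. That's 4 steps.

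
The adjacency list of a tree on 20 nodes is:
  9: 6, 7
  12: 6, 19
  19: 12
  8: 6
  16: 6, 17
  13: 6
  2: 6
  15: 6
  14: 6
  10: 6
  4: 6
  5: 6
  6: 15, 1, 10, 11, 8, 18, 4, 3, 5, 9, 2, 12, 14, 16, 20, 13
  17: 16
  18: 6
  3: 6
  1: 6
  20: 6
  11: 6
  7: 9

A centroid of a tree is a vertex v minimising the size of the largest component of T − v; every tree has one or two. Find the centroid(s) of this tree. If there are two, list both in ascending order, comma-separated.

If 6 is removed the pieces have sizes 2, 2, 2, 1, 1, 1, 1, 1, 1, 1, 1, 1, 1, 1, 1, 1, all ≤ ⌊20/2⌋ = 10.
Every other node leaves some component of size > 10, so the centroid is unique.

6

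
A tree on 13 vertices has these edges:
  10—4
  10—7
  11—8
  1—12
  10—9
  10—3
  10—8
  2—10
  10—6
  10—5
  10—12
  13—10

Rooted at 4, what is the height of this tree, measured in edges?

3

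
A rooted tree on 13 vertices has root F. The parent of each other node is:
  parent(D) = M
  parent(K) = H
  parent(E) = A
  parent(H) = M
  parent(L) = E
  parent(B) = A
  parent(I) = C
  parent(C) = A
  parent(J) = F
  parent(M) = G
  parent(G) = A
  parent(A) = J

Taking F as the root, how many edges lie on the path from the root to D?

5

F – J – A – G – M – D — 5 edges.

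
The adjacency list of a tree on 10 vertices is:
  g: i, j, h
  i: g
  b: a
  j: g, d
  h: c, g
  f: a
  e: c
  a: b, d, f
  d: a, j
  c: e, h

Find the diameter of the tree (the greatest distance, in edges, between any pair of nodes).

7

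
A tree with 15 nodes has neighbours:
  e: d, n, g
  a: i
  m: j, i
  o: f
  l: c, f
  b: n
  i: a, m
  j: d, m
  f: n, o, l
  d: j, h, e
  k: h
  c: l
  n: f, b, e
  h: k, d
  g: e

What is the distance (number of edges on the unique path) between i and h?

4

Walking from i: i - m - j - d - h. Length 4.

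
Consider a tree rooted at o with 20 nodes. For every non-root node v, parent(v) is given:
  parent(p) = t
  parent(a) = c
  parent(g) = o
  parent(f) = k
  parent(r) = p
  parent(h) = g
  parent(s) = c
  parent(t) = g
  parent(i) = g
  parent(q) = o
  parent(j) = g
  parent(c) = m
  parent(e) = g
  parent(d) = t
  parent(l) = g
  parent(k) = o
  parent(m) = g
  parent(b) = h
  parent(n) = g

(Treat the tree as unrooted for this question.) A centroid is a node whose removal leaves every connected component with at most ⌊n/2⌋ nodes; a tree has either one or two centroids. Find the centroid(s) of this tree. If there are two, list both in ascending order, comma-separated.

g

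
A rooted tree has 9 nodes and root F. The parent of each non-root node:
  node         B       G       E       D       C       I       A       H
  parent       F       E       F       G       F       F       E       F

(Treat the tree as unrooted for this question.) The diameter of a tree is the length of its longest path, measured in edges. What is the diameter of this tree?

A longest path is D-G-E-F-I, with 4 edges.

4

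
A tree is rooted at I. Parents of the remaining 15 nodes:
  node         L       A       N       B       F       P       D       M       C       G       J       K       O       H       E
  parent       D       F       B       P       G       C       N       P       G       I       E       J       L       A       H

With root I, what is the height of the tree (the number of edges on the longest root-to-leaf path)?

The longest root-to-leaf path is I-G-C-P-B-N-D-L-O (8 edges).

8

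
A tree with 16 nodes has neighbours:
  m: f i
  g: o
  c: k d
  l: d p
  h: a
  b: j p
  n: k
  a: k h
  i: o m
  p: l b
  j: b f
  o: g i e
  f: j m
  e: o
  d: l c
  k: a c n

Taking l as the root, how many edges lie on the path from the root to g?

l – p – b – j – f – m – i – o – g — 8 edges.

8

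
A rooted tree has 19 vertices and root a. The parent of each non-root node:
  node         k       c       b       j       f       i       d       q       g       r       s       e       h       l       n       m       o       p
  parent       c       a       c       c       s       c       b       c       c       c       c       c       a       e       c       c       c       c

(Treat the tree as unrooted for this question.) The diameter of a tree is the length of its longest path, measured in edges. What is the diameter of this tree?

BFS from h reaches l last, at distance 4; BFS from l confirms no node is farther.
Path: h–a–c–e–l.

4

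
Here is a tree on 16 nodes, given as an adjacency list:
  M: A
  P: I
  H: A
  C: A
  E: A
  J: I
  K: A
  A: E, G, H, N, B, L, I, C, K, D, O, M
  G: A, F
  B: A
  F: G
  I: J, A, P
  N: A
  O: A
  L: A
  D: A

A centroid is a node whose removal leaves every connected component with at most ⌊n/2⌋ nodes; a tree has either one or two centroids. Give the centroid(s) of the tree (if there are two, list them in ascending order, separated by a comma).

A

Removing A splits the tree into components of sizes 3, 2, 1, 1, 1, 1, 1, 1, 1, 1, 1, 1; the largest is 3 ≤ ⌊16/2⌋ = 8.
No neighbour of A does as well, so A is the unique centroid.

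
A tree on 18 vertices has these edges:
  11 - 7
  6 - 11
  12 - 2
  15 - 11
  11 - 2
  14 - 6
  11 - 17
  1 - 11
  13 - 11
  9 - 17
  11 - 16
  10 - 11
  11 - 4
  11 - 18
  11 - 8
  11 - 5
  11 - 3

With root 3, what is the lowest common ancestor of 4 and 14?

Ancestors of 4 (toward the root): 4, 11, 3.
Ancestors of 14: 14, 6, 11, 3.
The deepest node appearing in both lists is 11.

11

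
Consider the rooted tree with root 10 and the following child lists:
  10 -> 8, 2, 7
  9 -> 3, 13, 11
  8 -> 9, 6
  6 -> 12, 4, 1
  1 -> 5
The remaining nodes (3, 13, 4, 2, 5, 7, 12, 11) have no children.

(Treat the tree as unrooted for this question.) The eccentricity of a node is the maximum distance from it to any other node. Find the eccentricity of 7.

5

Distances from 7 peak at 5, attained at 5.
7-10-8-6-1-5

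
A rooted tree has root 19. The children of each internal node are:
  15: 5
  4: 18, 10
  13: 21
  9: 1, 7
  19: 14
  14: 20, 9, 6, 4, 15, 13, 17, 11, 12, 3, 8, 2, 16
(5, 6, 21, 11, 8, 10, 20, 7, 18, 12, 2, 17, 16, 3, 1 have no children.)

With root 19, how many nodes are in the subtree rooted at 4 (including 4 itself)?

The subtree rooted at 4 contains: 4, 10, 18 — 3 nodes.

3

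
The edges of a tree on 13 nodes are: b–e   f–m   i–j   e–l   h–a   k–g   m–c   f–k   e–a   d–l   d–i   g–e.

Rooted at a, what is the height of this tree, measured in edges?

6

A deepest node is c, reached by a – e – g – k – f – m – c.
That path has 6 edges, so the height is 6.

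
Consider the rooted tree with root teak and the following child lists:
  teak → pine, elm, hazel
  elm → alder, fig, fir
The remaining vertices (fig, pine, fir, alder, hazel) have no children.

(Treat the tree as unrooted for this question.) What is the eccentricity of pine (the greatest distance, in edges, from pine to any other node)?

3

The node farthest from pine is alder (fir, fig also at distance 3), via pine-teak-elm-alder — 3 edges.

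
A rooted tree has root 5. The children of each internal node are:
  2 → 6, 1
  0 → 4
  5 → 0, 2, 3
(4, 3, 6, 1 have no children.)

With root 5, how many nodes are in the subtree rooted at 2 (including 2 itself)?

3

Descendants of 2 (including itself): 2, 6, 1. That's 3.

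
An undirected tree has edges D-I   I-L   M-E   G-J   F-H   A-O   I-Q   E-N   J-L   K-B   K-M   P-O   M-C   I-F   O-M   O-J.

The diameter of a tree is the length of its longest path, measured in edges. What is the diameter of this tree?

8

A longest path is B - K - M - O - J - L - I - F - H, with 8 edges.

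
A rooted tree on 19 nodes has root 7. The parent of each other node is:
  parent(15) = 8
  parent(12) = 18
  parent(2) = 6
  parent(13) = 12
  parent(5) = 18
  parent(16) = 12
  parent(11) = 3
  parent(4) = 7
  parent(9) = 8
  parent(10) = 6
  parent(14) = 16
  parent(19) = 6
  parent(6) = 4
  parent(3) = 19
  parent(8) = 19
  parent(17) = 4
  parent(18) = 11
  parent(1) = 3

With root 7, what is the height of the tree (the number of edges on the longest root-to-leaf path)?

9

The longest root-to-leaf path is 7–4–6–19–3–11–18–12–16–14 (9 edges).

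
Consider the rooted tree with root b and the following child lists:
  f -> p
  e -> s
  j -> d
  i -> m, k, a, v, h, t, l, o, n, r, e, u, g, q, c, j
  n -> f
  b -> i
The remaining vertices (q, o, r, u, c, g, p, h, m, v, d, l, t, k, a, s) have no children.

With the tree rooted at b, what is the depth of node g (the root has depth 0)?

2

Path from b to g: b → i → g, which has 2 edges.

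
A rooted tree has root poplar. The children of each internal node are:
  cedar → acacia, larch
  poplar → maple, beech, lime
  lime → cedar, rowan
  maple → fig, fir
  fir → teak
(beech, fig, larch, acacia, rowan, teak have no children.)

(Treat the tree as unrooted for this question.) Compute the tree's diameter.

6

A longest path is teak-fir-maple-poplar-lime-cedar-acacia, with 6 edges.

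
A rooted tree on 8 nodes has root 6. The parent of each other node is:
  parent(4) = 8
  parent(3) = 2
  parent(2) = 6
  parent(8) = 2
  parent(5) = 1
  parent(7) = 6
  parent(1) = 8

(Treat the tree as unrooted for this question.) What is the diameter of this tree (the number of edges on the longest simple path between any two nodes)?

5

BFS from 7 reaches 5 last, at distance 5; BFS from 5 confirms no node is farther.
Path: 7-6-2-8-1-5.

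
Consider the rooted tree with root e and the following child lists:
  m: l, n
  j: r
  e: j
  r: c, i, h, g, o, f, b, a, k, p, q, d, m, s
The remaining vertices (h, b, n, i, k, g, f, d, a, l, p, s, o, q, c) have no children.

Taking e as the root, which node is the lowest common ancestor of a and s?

Ancestors of a (toward the root): a, r, j, e.
Ancestors of s: s, r, j, e.
The deepest node appearing in both lists is r.

r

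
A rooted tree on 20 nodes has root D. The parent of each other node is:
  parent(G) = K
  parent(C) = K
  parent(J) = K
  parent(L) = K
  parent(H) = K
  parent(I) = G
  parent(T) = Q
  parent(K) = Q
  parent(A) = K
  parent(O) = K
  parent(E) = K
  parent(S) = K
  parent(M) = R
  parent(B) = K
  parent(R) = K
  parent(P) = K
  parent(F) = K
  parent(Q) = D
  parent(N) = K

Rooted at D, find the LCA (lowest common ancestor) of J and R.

J's ancestor chain is J, K, Q, D and R's is R, K, Q, D; they first meet at K.

K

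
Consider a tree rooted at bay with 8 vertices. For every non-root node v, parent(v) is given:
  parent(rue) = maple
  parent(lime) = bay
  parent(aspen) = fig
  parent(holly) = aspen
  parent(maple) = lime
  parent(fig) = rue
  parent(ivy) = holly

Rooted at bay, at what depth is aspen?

5

Climbing from aspen to the root: aspen – fig – rue – maple – lime – bay. That's 5 steps.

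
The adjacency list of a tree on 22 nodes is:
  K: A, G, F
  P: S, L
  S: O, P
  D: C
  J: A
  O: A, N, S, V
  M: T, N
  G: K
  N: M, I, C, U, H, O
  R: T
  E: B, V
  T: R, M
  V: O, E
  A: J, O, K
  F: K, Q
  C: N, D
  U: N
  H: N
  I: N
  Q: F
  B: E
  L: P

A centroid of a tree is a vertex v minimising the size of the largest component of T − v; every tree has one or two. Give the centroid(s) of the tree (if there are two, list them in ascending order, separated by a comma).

O

If O is removed the pieces have sizes 9, 6, 3, 3, all ≤ ⌊22/2⌋ = 11.
Every other node leaves some component of size > 11, so the centroid is unique.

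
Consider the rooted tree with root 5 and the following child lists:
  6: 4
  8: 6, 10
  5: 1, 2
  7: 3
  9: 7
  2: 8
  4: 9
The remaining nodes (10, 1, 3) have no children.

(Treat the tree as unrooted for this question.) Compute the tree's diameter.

BFS from 3 reaches 1 last, at distance 8; BFS from 1 confirms no node is farther.
Path: 3 - 7 - 9 - 4 - 6 - 8 - 2 - 5 - 1.

8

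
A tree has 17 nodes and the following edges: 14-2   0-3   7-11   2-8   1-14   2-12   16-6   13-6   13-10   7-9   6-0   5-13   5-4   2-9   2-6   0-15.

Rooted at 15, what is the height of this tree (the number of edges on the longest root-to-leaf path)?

6

A deepest node is 11, reached by 15 – 0 – 6 – 2 – 9 – 7 – 11.
That path has 6 edges, so the height is 6.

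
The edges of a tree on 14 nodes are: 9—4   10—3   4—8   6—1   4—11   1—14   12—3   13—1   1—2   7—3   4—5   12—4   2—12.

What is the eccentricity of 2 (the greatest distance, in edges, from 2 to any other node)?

Distances from 2 peak at 3, attained at 9 (11, 5, 10, 8, 7 also at distance 3).
2 – 12 – 4 – 9

3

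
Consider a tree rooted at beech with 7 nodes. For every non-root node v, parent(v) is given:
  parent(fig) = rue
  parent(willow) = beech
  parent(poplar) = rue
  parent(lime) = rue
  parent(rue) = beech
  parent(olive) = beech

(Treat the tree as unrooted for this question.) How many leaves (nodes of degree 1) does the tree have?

5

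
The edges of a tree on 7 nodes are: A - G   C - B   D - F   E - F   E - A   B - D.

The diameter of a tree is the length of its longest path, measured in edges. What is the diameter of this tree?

A longest path is C - B - D - F - E - A - G, with 6 edges.

6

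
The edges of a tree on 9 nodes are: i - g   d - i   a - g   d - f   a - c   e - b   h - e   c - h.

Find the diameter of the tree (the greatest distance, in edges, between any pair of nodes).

Starting from f, a farthest node is b at distance 8.
One longest path: f-d-i-g-a-c-h-e-b.
So the diameter is 8.

8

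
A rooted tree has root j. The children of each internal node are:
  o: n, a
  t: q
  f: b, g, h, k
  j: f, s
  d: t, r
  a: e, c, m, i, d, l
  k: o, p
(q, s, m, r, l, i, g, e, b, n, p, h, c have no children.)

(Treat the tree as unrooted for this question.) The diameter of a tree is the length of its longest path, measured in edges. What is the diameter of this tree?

Starting from s, a farthest node is q at distance 8.
One longest path: s–j–f–k–o–a–d–t–q.
So the diameter is 8.

8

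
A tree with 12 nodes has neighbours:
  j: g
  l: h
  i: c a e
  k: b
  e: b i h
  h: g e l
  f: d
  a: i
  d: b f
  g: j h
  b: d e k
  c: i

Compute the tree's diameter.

6

Starting from f, a farthest node is j at distance 6.
One longest path: f–d–b–e–h–g–j.
So the diameter is 6.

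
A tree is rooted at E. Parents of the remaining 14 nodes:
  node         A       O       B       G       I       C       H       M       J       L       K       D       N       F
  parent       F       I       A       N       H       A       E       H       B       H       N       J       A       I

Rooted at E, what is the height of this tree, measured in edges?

7

The longest root-to-leaf path is E → H → I → F → A → B → J → D (7 edges).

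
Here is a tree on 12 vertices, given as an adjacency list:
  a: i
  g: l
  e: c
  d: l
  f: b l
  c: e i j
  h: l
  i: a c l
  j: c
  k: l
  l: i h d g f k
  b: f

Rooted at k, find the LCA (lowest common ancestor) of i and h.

l

Ancestors of i (toward the root): i, l, k.
Ancestors of h: h, l, k.
The deepest node appearing in both lists is l.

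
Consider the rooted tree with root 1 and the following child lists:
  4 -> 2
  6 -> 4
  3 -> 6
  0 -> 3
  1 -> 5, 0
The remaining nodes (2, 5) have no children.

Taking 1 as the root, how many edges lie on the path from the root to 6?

3

Path from 1 to 6: 1 – 0 – 3 – 6, which has 3 edges.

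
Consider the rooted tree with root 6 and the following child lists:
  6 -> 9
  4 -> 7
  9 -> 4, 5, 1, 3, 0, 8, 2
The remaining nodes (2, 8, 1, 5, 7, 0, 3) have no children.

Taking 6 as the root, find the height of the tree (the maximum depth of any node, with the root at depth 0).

3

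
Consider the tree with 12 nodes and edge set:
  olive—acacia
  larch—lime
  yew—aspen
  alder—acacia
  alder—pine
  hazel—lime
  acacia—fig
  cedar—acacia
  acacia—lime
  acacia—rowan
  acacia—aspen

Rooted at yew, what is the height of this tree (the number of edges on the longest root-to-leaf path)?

pine sits deepest: yew–aspen–acacia–alder–pine — 4 edges from the root.

4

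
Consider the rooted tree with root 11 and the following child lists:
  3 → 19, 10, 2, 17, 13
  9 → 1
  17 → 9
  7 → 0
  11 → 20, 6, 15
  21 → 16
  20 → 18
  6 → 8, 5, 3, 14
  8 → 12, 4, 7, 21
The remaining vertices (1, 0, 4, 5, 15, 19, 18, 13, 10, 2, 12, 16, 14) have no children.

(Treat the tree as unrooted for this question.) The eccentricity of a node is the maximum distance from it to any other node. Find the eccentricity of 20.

6

The node farthest from 20 is 1, via 20 – 11 – 6 – 3 – 17 – 9 – 1 — 6 edges.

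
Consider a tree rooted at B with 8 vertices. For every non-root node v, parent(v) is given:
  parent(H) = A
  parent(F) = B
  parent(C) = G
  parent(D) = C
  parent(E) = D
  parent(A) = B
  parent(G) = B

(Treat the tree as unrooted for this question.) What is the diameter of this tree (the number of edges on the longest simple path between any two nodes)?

6

Starting from H, a farthest node is E at distance 6.
One longest path: H-A-B-G-C-D-E.
So the diameter is 6.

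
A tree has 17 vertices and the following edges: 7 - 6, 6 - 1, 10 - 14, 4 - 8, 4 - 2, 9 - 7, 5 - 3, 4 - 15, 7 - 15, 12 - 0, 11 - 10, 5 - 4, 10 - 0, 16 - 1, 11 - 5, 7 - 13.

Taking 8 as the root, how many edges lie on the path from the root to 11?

3

Climbing from 11 to the root: 11–5–4–8. That's 3 steps.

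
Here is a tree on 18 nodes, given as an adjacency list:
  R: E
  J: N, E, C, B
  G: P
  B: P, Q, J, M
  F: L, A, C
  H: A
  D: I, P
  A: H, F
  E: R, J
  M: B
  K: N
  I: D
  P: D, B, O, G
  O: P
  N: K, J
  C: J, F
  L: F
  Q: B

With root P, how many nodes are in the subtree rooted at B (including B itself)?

B's subtree: {B, J, Q, M, C, N, E, F, K, R, L, A, H}, size 13.

13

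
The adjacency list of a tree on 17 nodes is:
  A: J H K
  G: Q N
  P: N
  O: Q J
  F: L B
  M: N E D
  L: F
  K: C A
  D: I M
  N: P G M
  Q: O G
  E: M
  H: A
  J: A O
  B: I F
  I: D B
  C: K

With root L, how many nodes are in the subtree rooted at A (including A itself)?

4

Descendants of A (including itself): A, H, K, C. That's 4.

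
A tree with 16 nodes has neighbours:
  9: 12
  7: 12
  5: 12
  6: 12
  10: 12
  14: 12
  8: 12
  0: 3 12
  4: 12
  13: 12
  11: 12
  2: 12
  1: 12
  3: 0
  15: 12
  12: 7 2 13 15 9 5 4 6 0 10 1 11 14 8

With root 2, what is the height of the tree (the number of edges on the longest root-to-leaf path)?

3

The longest root-to-leaf path is 2 – 12 – 0 – 3 (3 edges).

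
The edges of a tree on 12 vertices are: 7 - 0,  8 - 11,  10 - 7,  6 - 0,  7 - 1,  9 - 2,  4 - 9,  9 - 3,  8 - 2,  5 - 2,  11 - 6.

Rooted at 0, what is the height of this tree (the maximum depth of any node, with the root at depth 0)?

6

4 sits deepest: 0 → 6 → 11 → 8 → 2 → 9 → 4 — 6 edges from the root.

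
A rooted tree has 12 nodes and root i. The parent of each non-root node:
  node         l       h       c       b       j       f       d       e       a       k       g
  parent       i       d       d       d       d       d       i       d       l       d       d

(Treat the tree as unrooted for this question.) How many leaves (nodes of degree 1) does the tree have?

9

The leaves are a, b, c, e, f, g, h, j, k.
That is 9 leaves.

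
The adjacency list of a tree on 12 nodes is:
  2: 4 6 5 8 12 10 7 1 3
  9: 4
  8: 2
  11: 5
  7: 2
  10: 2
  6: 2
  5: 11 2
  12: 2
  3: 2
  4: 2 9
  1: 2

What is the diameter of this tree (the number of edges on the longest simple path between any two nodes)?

BFS from 9 reaches 11 last, at distance 4; BFS from 11 confirms no node is farther.
Path: 9 – 4 – 2 – 5 – 11.

4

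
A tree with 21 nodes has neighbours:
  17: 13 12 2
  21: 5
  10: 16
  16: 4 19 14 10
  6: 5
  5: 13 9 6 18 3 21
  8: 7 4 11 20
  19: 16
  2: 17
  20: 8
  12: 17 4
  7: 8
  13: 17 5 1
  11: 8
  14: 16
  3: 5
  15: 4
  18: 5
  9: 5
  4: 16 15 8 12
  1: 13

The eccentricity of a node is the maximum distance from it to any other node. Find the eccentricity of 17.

4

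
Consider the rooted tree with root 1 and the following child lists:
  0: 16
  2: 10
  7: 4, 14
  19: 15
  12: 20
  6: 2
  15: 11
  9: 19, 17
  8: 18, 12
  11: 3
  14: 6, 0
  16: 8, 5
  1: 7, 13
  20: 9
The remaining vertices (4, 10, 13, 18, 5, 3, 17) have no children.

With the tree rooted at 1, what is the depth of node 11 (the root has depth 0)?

11

Climbing from 11 to the root: 11 → 15 → 19 → 9 → 20 → 12 → 8 → 16 → 0 → 14 → 7 → 1. That's 11 steps.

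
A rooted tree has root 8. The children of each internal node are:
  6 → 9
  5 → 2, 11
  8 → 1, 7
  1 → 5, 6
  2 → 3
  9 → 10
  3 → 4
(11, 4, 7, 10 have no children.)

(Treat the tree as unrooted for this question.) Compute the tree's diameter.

7

Starting from 10, a farthest node is 4 at distance 7.
One longest path: 10–9–6–1–5–2–3–4.
So the diameter is 7.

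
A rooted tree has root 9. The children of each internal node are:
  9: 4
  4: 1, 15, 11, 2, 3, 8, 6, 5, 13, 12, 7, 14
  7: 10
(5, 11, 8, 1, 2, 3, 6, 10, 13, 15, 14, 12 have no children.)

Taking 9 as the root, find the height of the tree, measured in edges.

A deepest node is 10, reached by 9 → 4 → 7 → 10.
That path has 3 edges, so the height is 3.

3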